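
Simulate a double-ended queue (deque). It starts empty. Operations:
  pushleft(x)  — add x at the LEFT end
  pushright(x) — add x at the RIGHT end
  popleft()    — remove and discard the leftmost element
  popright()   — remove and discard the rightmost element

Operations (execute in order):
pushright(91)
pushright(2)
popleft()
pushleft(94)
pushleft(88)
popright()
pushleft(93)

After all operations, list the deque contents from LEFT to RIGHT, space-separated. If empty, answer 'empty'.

pushright(91): [91]
pushright(2): [91, 2]
popleft(): [2]
pushleft(94): [94, 2]
pushleft(88): [88, 94, 2]
popright(): [88, 94]
pushleft(93): [93, 88, 94]

Answer: 93 88 94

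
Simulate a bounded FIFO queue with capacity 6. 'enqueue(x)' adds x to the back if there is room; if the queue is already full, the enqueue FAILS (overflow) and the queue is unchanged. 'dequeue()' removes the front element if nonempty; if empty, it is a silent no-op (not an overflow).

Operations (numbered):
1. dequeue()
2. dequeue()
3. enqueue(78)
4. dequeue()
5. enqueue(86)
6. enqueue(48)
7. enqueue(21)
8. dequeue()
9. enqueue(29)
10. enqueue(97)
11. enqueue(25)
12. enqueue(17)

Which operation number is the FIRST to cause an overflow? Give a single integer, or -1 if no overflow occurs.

1. dequeue(): empty, no-op, size=0
2. dequeue(): empty, no-op, size=0
3. enqueue(78): size=1
4. dequeue(): size=0
5. enqueue(86): size=1
6. enqueue(48): size=2
7. enqueue(21): size=3
8. dequeue(): size=2
9. enqueue(29): size=3
10. enqueue(97): size=4
11. enqueue(25): size=5
12. enqueue(17): size=6

Answer: -1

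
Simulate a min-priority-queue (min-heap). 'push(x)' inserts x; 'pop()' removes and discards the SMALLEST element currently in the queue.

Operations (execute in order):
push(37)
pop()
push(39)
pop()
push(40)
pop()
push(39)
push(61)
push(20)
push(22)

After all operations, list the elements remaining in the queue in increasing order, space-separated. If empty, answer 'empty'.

push(37): heap contents = [37]
pop() → 37: heap contents = []
push(39): heap contents = [39]
pop() → 39: heap contents = []
push(40): heap contents = [40]
pop() → 40: heap contents = []
push(39): heap contents = [39]
push(61): heap contents = [39, 61]
push(20): heap contents = [20, 39, 61]
push(22): heap contents = [20, 22, 39, 61]

Answer: 20 22 39 61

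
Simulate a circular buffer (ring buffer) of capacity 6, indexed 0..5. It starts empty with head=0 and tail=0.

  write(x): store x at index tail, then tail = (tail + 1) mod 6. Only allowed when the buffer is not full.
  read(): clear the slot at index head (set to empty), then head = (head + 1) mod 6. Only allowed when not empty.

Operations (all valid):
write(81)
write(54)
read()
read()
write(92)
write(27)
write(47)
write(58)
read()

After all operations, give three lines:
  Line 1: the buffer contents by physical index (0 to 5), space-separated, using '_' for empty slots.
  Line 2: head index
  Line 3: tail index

Answer: _ _ _ 27 47 58
3
0

Derivation:
write(81): buf=[81 _ _ _ _ _], head=0, tail=1, size=1
write(54): buf=[81 54 _ _ _ _], head=0, tail=2, size=2
read(): buf=[_ 54 _ _ _ _], head=1, tail=2, size=1
read(): buf=[_ _ _ _ _ _], head=2, tail=2, size=0
write(92): buf=[_ _ 92 _ _ _], head=2, tail=3, size=1
write(27): buf=[_ _ 92 27 _ _], head=2, tail=4, size=2
write(47): buf=[_ _ 92 27 47 _], head=2, tail=5, size=3
write(58): buf=[_ _ 92 27 47 58], head=2, tail=0, size=4
read(): buf=[_ _ _ 27 47 58], head=3, tail=0, size=3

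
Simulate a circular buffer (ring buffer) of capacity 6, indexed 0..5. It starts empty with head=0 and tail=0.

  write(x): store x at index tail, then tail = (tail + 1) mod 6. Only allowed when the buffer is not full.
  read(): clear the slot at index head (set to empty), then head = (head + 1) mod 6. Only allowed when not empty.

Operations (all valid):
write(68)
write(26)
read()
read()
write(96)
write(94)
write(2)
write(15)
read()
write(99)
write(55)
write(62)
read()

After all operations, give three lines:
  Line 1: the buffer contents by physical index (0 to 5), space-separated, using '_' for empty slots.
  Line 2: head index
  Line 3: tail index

write(68): buf=[68 _ _ _ _ _], head=0, tail=1, size=1
write(26): buf=[68 26 _ _ _ _], head=0, tail=2, size=2
read(): buf=[_ 26 _ _ _ _], head=1, tail=2, size=1
read(): buf=[_ _ _ _ _ _], head=2, tail=2, size=0
write(96): buf=[_ _ 96 _ _ _], head=2, tail=3, size=1
write(94): buf=[_ _ 96 94 _ _], head=2, tail=4, size=2
write(2): buf=[_ _ 96 94 2 _], head=2, tail=5, size=3
write(15): buf=[_ _ 96 94 2 15], head=2, tail=0, size=4
read(): buf=[_ _ _ 94 2 15], head=3, tail=0, size=3
write(99): buf=[99 _ _ 94 2 15], head=3, tail=1, size=4
write(55): buf=[99 55 _ 94 2 15], head=3, tail=2, size=5
write(62): buf=[99 55 62 94 2 15], head=3, tail=3, size=6
read(): buf=[99 55 62 _ 2 15], head=4, tail=3, size=5

Answer: 99 55 62 _ 2 15
4
3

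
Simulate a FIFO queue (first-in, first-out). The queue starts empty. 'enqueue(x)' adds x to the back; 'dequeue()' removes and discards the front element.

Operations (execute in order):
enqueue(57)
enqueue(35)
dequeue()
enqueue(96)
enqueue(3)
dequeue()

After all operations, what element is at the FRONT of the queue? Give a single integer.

enqueue(57): queue = [57]
enqueue(35): queue = [57, 35]
dequeue(): queue = [35]
enqueue(96): queue = [35, 96]
enqueue(3): queue = [35, 96, 3]
dequeue(): queue = [96, 3]

Answer: 96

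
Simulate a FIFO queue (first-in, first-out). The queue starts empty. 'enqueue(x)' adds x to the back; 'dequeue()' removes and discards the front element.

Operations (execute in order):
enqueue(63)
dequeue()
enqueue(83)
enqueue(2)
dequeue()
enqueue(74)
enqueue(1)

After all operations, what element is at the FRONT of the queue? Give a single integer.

enqueue(63): queue = [63]
dequeue(): queue = []
enqueue(83): queue = [83]
enqueue(2): queue = [83, 2]
dequeue(): queue = [2]
enqueue(74): queue = [2, 74]
enqueue(1): queue = [2, 74, 1]

Answer: 2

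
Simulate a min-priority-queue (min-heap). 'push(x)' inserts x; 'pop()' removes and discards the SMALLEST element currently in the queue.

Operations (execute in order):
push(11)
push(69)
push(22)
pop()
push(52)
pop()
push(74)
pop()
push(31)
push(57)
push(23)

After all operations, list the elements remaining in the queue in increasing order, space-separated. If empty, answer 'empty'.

Answer: 23 31 57 69 74

Derivation:
push(11): heap contents = [11]
push(69): heap contents = [11, 69]
push(22): heap contents = [11, 22, 69]
pop() → 11: heap contents = [22, 69]
push(52): heap contents = [22, 52, 69]
pop() → 22: heap contents = [52, 69]
push(74): heap contents = [52, 69, 74]
pop() → 52: heap contents = [69, 74]
push(31): heap contents = [31, 69, 74]
push(57): heap contents = [31, 57, 69, 74]
push(23): heap contents = [23, 31, 57, 69, 74]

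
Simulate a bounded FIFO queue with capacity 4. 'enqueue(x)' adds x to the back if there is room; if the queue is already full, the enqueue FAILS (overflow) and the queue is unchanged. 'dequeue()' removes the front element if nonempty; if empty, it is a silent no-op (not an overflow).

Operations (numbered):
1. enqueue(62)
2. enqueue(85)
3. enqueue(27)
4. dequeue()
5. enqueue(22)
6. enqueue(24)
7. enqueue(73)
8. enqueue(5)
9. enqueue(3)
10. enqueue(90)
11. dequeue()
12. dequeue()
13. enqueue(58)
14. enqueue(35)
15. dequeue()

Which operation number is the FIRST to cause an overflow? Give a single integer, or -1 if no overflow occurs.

1. enqueue(62): size=1
2. enqueue(85): size=2
3. enqueue(27): size=3
4. dequeue(): size=2
5. enqueue(22): size=3
6. enqueue(24): size=4
7. enqueue(73): size=4=cap → OVERFLOW (fail)
8. enqueue(5): size=4=cap → OVERFLOW (fail)
9. enqueue(3): size=4=cap → OVERFLOW (fail)
10. enqueue(90): size=4=cap → OVERFLOW (fail)
11. dequeue(): size=3
12. dequeue(): size=2
13. enqueue(58): size=3
14. enqueue(35): size=4
15. dequeue(): size=3

Answer: 7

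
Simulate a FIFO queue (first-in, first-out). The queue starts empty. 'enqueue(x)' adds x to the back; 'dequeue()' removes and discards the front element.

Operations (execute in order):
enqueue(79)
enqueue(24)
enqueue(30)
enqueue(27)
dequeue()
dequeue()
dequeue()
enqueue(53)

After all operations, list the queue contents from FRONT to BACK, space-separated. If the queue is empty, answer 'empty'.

Answer: 27 53

Derivation:
enqueue(79): [79]
enqueue(24): [79, 24]
enqueue(30): [79, 24, 30]
enqueue(27): [79, 24, 30, 27]
dequeue(): [24, 30, 27]
dequeue(): [30, 27]
dequeue(): [27]
enqueue(53): [27, 53]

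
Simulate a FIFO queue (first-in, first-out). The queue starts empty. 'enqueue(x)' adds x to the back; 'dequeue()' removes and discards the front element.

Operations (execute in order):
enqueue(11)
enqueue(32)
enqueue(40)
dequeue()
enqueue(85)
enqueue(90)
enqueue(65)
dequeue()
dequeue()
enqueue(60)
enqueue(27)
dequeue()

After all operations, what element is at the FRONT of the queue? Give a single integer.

Answer: 90

Derivation:
enqueue(11): queue = [11]
enqueue(32): queue = [11, 32]
enqueue(40): queue = [11, 32, 40]
dequeue(): queue = [32, 40]
enqueue(85): queue = [32, 40, 85]
enqueue(90): queue = [32, 40, 85, 90]
enqueue(65): queue = [32, 40, 85, 90, 65]
dequeue(): queue = [40, 85, 90, 65]
dequeue(): queue = [85, 90, 65]
enqueue(60): queue = [85, 90, 65, 60]
enqueue(27): queue = [85, 90, 65, 60, 27]
dequeue(): queue = [90, 65, 60, 27]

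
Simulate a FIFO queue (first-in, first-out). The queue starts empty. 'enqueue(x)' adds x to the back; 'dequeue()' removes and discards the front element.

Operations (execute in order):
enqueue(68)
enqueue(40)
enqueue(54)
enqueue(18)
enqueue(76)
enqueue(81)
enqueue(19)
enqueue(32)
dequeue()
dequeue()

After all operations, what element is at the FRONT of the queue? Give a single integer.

enqueue(68): queue = [68]
enqueue(40): queue = [68, 40]
enqueue(54): queue = [68, 40, 54]
enqueue(18): queue = [68, 40, 54, 18]
enqueue(76): queue = [68, 40, 54, 18, 76]
enqueue(81): queue = [68, 40, 54, 18, 76, 81]
enqueue(19): queue = [68, 40, 54, 18, 76, 81, 19]
enqueue(32): queue = [68, 40, 54, 18, 76, 81, 19, 32]
dequeue(): queue = [40, 54, 18, 76, 81, 19, 32]
dequeue(): queue = [54, 18, 76, 81, 19, 32]

Answer: 54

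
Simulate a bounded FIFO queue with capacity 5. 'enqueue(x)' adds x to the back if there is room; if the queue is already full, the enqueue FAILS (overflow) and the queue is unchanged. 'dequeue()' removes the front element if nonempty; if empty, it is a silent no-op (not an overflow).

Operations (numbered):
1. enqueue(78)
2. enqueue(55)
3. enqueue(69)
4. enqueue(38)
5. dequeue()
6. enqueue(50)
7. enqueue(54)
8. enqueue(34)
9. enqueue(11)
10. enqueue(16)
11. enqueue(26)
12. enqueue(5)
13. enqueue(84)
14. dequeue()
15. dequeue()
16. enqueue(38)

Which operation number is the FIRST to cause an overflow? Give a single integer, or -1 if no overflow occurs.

1. enqueue(78): size=1
2. enqueue(55): size=2
3. enqueue(69): size=3
4. enqueue(38): size=4
5. dequeue(): size=3
6. enqueue(50): size=4
7. enqueue(54): size=5
8. enqueue(34): size=5=cap → OVERFLOW (fail)
9. enqueue(11): size=5=cap → OVERFLOW (fail)
10. enqueue(16): size=5=cap → OVERFLOW (fail)
11. enqueue(26): size=5=cap → OVERFLOW (fail)
12. enqueue(5): size=5=cap → OVERFLOW (fail)
13. enqueue(84): size=5=cap → OVERFLOW (fail)
14. dequeue(): size=4
15. dequeue(): size=3
16. enqueue(38): size=4

Answer: 8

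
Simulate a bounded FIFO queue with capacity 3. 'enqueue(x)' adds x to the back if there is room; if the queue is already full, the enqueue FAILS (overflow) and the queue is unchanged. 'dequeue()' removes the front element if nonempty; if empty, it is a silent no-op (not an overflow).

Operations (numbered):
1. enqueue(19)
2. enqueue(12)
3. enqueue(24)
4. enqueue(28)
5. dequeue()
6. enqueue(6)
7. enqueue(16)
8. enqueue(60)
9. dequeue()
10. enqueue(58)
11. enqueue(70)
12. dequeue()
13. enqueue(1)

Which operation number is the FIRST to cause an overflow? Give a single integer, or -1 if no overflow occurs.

Answer: 4

Derivation:
1. enqueue(19): size=1
2. enqueue(12): size=2
3. enqueue(24): size=3
4. enqueue(28): size=3=cap → OVERFLOW (fail)
5. dequeue(): size=2
6. enqueue(6): size=3
7. enqueue(16): size=3=cap → OVERFLOW (fail)
8. enqueue(60): size=3=cap → OVERFLOW (fail)
9. dequeue(): size=2
10. enqueue(58): size=3
11. enqueue(70): size=3=cap → OVERFLOW (fail)
12. dequeue(): size=2
13. enqueue(1): size=3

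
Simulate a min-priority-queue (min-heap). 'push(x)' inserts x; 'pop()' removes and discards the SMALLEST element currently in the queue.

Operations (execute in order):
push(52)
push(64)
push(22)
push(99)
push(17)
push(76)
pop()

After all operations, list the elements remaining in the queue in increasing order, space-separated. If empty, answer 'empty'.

Answer: 22 52 64 76 99

Derivation:
push(52): heap contents = [52]
push(64): heap contents = [52, 64]
push(22): heap contents = [22, 52, 64]
push(99): heap contents = [22, 52, 64, 99]
push(17): heap contents = [17, 22, 52, 64, 99]
push(76): heap contents = [17, 22, 52, 64, 76, 99]
pop() → 17: heap contents = [22, 52, 64, 76, 99]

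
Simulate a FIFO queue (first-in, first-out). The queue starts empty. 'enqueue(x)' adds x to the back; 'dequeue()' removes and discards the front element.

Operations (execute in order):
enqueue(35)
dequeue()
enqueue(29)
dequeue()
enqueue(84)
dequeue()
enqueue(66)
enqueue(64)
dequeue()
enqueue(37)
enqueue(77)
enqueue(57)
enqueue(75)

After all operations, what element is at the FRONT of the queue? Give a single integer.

Answer: 64

Derivation:
enqueue(35): queue = [35]
dequeue(): queue = []
enqueue(29): queue = [29]
dequeue(): queue = []
enqueue(84): queue = [84]
dequeue(): queue = []
enqueue(66): queue = [66]
enqueue(64): queue = [66, 64]
dequeue(): queue = [64]
enqueue(37): queue = [64, 37]
enqueue(77): queue = [64, 37, 77]
enqueue(57): queue = [64, 37, 77, 57]
enqueue(75): queue = [64, 37, 77, 57, 75]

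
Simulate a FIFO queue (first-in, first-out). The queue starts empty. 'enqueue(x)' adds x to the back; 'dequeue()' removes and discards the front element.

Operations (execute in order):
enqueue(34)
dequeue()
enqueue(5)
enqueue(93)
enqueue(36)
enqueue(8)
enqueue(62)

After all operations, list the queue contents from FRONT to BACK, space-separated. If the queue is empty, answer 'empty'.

Answer: 5 93 36 8 62

Derivation:
enqueue(34): [34]
dequeue(): []
enqueue(5): [5]
enqueue(93): [5, 93]
enqueue(36): [5, 93, 36]
enqueue(8): [5, 93, 36, 8]
enqueue(62): [5, 93, 36, 8, 62]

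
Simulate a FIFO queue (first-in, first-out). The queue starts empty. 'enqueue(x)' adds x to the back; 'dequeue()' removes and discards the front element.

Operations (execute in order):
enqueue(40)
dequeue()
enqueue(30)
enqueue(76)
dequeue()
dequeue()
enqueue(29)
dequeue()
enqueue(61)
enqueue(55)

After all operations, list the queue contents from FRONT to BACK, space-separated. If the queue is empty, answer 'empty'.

Answer: 61 55

Derivation:
enqueue(40): [40]
dequeue(): []
enqueue(30): [30]
enqueue(76): [30, 76]
dequeue(): [76]
dequeue(): []
enqueue(29): [29]
dequeue(): []
enqueue(61): [61]
enqueue(55): [61, 55]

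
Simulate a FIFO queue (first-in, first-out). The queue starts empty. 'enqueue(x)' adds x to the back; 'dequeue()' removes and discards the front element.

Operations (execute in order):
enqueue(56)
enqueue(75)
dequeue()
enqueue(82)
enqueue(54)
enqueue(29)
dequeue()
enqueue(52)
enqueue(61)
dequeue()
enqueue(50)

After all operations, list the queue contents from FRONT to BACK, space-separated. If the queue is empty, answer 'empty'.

Answer: 54 29 52 61 50

Derivation:
enqueue(56): [56]
enqueue(75): [56, 75]
dequeue(): [75]
enqueue(82): [75, 82]
enqueue(54): [75, 82, 54]
enqueue(29): [75, 82, 54, 29]
dequeue(): [82, 54, 29]
enqueue(52): [82, 54, 29, 52]
enqueue(61): [82, 54, 29, 52, 61]
dequeue(): [54, 29, 52, 61]
enqueue(50): [54, 29, 52, 61, 50]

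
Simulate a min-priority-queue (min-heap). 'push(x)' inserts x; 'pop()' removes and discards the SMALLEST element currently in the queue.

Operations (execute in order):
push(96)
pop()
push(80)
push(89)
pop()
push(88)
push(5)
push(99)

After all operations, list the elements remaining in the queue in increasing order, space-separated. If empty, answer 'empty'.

push(96): heap contents = [96]
pop() → 96: heap contents = []
push(80): heap contents = [80]
push(89): heap contents = [80, 89]
pop() → 80: heap contents = [89]
push(88): heap contents = [88, 89]
push(5): heap contents = [5, 88, 89]
push(99): heap contents = [5, 88, 89, 99]

Answer: 5 88 89 99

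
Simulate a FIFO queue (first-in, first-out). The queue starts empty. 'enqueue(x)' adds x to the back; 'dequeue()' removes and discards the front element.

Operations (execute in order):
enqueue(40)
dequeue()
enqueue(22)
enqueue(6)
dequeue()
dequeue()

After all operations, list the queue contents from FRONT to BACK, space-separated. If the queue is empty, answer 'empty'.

Answer: empty

Derivation:
enqueue(40): [40]
dequeue(): []
enqueue(22): [22]
enqueue(6): [22, 6]
dequeue(): [6]
dequeue(): []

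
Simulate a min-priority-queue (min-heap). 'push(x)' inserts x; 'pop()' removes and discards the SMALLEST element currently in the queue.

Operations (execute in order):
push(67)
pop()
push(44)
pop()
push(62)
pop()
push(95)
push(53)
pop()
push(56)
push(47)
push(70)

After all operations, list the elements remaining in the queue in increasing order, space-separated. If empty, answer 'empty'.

Answer: 47 56 70 95

Derivation:
push(67): heap contents = [67]
pop() → 67: heap contents = []
push(44): heap contents = [44]
pop() → 44: heap contents = []
push(62): heap contents = [62]
pop() → 62: heap contents = []
push(95): heap contents = [95]
push(53): heap contents = [53, 95]
pop() → 53: heap contents = [95]
push(56): heap contents = [56, 95]
push(47): heap contents = [47, 56, 95]
push(70): heap contents = [47, 56, 70, 95]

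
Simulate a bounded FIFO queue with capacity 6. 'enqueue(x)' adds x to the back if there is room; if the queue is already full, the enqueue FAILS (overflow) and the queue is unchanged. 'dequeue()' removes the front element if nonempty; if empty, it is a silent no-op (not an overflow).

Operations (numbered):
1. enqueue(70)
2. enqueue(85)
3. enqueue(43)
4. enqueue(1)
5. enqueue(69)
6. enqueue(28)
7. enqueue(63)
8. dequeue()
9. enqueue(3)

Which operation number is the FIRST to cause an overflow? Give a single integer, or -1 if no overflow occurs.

1. enqueue(70): size=1
2. enqueue(85): size=2
3. enqueue(43): size=3
4. enqueue(1): size=4
5. enqueue(69): size=5
6. enqueue(28): size=6
7. enqueue(63): size=6=cap → OVERFLOW (fail)
8. dequeue(): size=5
9. enqueue(3): size=6

Answer: 7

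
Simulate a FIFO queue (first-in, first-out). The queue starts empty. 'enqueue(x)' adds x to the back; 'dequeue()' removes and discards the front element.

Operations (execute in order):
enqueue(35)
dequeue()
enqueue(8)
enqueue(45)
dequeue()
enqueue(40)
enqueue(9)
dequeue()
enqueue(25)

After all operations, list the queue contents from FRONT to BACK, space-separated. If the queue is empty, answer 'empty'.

enqueue(35): [35]
dequeue(): []
enqueue(8): [8]
enqueue(45): [8, 45]
dequeue(): [45]
enqueue(40): [45, 40]
enqueue(9): [45, 40, 9]
dequeue(): [40, 9]
enqueue(25): [40, 9, 25]

Answer: 40 9 25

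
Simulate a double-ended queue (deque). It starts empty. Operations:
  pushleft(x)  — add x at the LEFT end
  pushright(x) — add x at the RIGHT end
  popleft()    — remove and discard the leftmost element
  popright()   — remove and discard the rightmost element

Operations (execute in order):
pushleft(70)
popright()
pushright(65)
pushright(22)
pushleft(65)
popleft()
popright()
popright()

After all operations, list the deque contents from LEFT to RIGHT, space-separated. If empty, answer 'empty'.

Answer: empty

Derivation:
pushleft(70): [70]
popright(): []
pushright(65): [65]
pushright(22): [65, 22]
pushleft(65): [65, 65, 22]
popleft(): [65, 22]
popright(): [65]
popright(): []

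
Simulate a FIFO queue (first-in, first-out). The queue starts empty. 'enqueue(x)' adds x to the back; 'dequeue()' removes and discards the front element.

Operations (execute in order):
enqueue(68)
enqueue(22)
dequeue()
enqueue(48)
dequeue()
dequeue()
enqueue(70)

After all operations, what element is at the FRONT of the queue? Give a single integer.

Answer: 70

Derivation:
enqueue(68): queue = [68]
enqueue(22): queue = [68, 22]
dequeue(): queue = [22]
enqueue(48): queue = [22, 48]
dequeue(): queue = [48]
dequeue(): queue = []
enqueue(70): queue = [70]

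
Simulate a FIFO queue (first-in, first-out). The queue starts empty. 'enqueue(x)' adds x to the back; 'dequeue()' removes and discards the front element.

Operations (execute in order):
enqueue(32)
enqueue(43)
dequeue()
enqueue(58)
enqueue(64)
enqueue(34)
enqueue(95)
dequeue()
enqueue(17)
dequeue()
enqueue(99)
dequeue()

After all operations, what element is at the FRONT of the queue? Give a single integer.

Answer: 34

Derivation:
enqueue(32): queue = [32]
enqueue(43): queue = [32, 43]
dequeue(): queue = [43]
enqueue(58): queue = [43, 58]
enqueue(64): queue = [43, 58, 64]
enqueue(34): queue = [43, 58, 64, 34]
enqueue(95): queue = [43, 58, 64, 34, 95]
dequeue(): queue = [58, 64, 34, 95]
enqueue(17): queue = [58, 64, 34, 95, 17]
dequeue(): queue = [64, 34, 95, 17]
enqueue(99): queue = [64, 34, 95, 17, 99]
dequeue(): queue = [34, 95, 17, 99]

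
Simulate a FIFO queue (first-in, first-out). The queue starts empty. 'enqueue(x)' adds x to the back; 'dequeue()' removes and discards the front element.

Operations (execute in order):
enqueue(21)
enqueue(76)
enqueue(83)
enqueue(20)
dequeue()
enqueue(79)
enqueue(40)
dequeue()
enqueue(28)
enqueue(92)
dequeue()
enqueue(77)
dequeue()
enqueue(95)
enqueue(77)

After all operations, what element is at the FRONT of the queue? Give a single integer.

Answer: 79

Derivation:
enqueue(21): queue = [21]
enqueue(76): queue = [21, 76]
enqueue(83): queue = [21, 76, 83]
enqueue(20): queue = [21, 76, 83, 20]
dequeue(): queue = [76, 83, 20]
enqueue(79): queue = [76, 83, 20, 79]
enqueue(40): queue = [76, 83, 20, 79, 40]
dequeue(): queue = [83, 20, 79, 40]
enqueue(28): queue = [83, 20, 79, 40, 28]
enqueue(92): queue = [83, 20, 79, 40, 28, 92]
dequeue(): queue = [20, 79, 40, 28, 92]
enqueue(77): queue = [20, 79, 40, 28, 92, 77]
dequeue(): queue = [79, 40, 28, 92, 77]
enqueue(95): queue = [79, 40, 28, 92, 77, 95]
enqueue(77): queue = [79, 40, 28, 92, 77, 95, 77]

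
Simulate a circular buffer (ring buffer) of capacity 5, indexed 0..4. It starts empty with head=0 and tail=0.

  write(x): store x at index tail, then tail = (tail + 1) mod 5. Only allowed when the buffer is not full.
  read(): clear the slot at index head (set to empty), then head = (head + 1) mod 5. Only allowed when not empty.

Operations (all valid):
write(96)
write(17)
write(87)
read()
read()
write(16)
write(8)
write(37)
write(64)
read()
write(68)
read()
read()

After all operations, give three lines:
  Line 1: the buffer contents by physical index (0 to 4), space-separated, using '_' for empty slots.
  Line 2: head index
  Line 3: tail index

write(96): buf=[96 _ _ _ _], head=0, tail=1, size=1
write(17): buf=[96 17 _ _ _], head=0, tail=2, size=2
write(87): buf=[96 17 87 _ _], head=0, tail=3, size=3
read(): buf=[_ 17 87 _ _], head=1, tail=3, size=2
read(): buf=[_ _ 87 _ _], head=2, tail=3, size=1
write(16): buf=[_ _ 87 16 _], head=2, tail=4, size=2
write(8): buf=[_ _ 87 16 8], head=2, tail=0, size=3
write(37): buf=[37 _ 87 16 8], head=2, tail=1, size=4
write(64): buf=[37 64 87 16 8], head=2, tail=2, size=5
read(): buf=[37 64 _ 16 8], head=3, tail=2, size=4
write(68): buf=[37 64 68 16 8], head=3, tail=3, size=5
read(): buf=[37 64 68 _ 8], head=4, tail=3, size=4
read(): buf=[37 64 68 _ _], head=0, tail=3, size=3

Answer: 37 64 68 _ _
0
3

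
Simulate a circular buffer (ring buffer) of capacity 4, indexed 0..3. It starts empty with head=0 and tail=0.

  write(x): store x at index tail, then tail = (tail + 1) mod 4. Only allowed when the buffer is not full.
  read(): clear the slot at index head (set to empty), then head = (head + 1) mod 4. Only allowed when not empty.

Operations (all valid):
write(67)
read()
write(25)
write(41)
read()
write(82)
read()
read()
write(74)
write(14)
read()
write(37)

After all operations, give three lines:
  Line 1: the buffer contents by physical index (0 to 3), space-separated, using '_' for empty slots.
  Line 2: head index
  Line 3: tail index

Answer: _ 14 37 _
1
3

Derivation:
write(67): buf=[67 _ _ _], head=0, tail=1, size=1
read(): buf=[_ _ _ _], head=1, tail=1, size=0
write(25): buf=[_ 25 _ _], head=1, tail=2, size=1
write(41): buf=[_ 25 41 _], head=1, tail=3, size=2
read(): buf=[_ _ 41 _], head=2, tail=3, size=1
write(82): buf=[_ _ 41 82], head=2, tail=0, size=2
read(): buf=[_ _ _ 82], head=3, tail=0, size=1
read(): buf=[_ _ _ _], head=0, tail=0, size=0
write(74): buf=[74 _ _ _], head=0, tail=1, size=1
write(14): buf=[74 14 _ _], head=0, tail=2, size=2
read(): buf=[_ 14 _ _], head=1, tail=2, size=1
write(37): buf=[_ 14 37 _], head=1, tail=3, size=2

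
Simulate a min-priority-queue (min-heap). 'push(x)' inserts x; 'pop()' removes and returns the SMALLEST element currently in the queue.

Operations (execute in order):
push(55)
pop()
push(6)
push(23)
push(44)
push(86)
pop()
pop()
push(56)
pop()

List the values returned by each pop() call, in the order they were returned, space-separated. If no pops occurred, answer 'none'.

Answer: 55 6 23 44

Derivation:
push(55): heap contents = [55]
pop() → 55: heap contents = []
push(6): heap contents = [6]
push(23): heap contents = [6, 23]
push(44): heap contents = [6, 23, 44]
push(86): heap contents = [6, 23, 44, 86]
pop() → 6: heap contents = [23, 44, 86]
pop() → 23: heap contents = [44, 86]
push(56): heap contents = [44, 56, 86]
pop() → 44: heap contents = [56, 86]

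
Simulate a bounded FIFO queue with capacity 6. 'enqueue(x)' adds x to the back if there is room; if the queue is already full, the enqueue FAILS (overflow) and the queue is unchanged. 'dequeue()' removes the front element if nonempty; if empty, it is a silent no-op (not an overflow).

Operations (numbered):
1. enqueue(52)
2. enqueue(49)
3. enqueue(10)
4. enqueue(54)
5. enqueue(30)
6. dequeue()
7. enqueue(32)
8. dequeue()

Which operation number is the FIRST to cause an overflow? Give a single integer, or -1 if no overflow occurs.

Answer: -1

Derivation:
1. enqueue(52): size=1
2. enqueue(49): size=2
3. enqueue(10): size=3
4. enqueue(54): size=4
5. enqueue(30): size=5
6. dequeue(): size=4
7. enqueue(32): size=5
8. dequeue(): size=4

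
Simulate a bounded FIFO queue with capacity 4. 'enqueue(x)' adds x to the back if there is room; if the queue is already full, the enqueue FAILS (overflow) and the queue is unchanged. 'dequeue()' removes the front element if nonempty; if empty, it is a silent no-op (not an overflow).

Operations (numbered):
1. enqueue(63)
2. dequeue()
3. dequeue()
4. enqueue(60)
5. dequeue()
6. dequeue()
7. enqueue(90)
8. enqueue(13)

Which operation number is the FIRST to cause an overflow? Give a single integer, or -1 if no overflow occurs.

Answer: -1

Derivation:
1. enqueue(63): size=1
2. dequeue(): size=0
3. dequeue(): empty, no-op, size=0
4. enqueue(60): size=1
5. dequeue(): size=0
6. dequeue(): empty, no-op, size=0
7. enqueue(90): size=1
8. enqueue(13): size=2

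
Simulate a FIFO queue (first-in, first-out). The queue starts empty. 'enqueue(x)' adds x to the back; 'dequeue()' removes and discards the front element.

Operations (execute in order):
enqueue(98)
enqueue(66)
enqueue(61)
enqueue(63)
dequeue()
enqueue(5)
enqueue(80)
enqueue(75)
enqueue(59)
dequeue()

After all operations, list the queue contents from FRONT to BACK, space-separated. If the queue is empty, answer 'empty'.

enqueue(98): [98]
enqueue(66): [98, 66]
enqueue(61): [98, 66, 61]
enqueue(63): [98, 66, 61, 63]
dequeue(): [66, 61, 63]
enqueue(5): [66, 61, 63, 5]
enqueue(80): [66, 61, 63, 5, 80]
enqueue(75): [66, 61, 63, 5, 80, 75]
enqueue(59): [66, 61, 63, 5, 80, 75, 59]
dequeue(): [61, 63, 5, 80, 75, 59]

Answer: 61 63 5 80 75 59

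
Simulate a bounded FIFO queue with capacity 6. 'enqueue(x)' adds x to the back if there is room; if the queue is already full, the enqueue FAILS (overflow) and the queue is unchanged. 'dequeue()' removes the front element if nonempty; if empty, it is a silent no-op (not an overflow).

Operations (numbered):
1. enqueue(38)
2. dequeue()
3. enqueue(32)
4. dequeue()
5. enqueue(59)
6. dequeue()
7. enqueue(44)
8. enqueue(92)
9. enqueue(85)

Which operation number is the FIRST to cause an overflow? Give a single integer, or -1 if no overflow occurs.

Answer: -1

Derivation:
1. enqueue(38): size=1
2. dequeue(): size=0
3. enqueue(32): size=1
4. dequeue(): size=0
5. enqueue(59): size=1
6. dequeue(): size=0
7. enqueue(44): size=1
8. enqueue(92): size=2
9. enqueue(85): size=3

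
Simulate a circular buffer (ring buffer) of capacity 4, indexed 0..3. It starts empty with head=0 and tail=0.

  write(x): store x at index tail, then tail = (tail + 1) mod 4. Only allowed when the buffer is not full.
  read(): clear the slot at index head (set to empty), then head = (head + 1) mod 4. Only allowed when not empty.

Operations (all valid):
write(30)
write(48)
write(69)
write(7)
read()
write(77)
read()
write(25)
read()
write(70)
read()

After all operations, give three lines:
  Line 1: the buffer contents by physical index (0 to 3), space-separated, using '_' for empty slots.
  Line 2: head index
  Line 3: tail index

write(30): buf=[30 _ _ _], head=0, tail=1, size=1
write(48): buf=[30 48 _ _], head=0, tail=2, size=2
write(69): buf=[30 48 69 _], head=0, tail=3, size=3
write(7): buf=[30 48 69 7], head=0, tail=0, size=4
read(): buf=[_ 48 69 7], head=1, tail=0, size=3
write(77): buf=[77 48 69 7], head=1, tail=1, size=4
read(): buf=[77 _ 69 7], head=2, tail=1, size=3
write(25): buf=[77 25 69 7], head=2, tail=2, size=4
read(): buf=[77 25 _ 7], head=3, tail=2, size=3
write(70): buf=[77 25 70 7], head=3, tail=3, size=4
read(): buf=[77 25 70 _], head=0, tail=3, size=3

Answer: 77 25 70 _
0
3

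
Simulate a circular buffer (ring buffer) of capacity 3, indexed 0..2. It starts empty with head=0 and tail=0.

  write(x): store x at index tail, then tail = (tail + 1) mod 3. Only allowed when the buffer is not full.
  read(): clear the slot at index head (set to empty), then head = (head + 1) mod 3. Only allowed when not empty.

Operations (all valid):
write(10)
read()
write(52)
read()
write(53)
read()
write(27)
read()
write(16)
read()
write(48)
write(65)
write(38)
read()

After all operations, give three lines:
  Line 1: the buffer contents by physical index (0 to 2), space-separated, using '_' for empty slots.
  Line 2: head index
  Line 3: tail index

Answer: 65 38 _
0
2

Derivation:
write(10): buf=[10 _ _], head=0, tail=1, size=1
read(): buf=[_ _ _], head=1, tail=1, size=0
write(52): buf=[_ 52 _], head=1, tail=2, size=1
read(): buf=[_ _ _], head=2, tail=2, size=0
write(53): buf=[_ _ 53], head=2, tail=0, size=1
read(): buf=[_ _ _], head=0, tail=0, size=0
write(27): buf=[27 _ _], head=0, tail=1, size=1
read(): buf=[_ _ _], head=1, tail=1, size=0
write(16): buf=[_ 16 _], head=1, tail=2, size=1
read(): buf=[_ _ _], head=2, tail=2, size=0
write(48): buf=[_ _ 48], head=2, tail=0, size=1
write(65): buf=[65 _ 48], head=2, tail=1, size=2
write(38): buf=[65 38 48], head=2, tail=2, size=3
read(): buf=[65 38 _], head=0, tail=2, size=2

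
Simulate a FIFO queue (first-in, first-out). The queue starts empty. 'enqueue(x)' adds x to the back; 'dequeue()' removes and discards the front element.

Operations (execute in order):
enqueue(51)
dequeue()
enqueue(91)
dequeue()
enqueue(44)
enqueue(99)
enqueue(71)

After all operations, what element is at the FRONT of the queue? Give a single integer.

Answer: 44

Derivation:
enqueue(51): queue = [51]
dequeue(): queue = []
enqueue(91): queue = [91]
dequeue(): queue = []
enqueue(44): queue = [44]
enqueue(99): queue = [44, 99]
enqueue(71): queue = [44, 99, 71]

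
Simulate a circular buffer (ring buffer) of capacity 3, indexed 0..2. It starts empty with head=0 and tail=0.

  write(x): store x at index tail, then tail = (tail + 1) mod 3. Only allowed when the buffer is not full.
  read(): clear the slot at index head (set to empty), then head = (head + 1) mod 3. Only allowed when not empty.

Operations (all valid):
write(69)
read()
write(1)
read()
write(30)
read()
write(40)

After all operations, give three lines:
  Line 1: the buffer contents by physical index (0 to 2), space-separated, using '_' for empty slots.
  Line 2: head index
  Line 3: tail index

Answer: 40 _ _
0
1

Derivation:
write(69): buf=[69 _ _], head=0, tail=1, size=1
read(): buf=[_ _ _], head=1, tail=1, size=0
write(1): buf=[_ 1 _], head=1, tail=2, size=1
read(): buf=[_ _ _], head=2, tail=2, size=0
write(30): buf=[_ _ 30], head=2, tail=0, size=1
read(): buf=[_ _ _], head=0, tail=0, size=0
write(40): buf=[40 _ _], head=0, tail=1, size=1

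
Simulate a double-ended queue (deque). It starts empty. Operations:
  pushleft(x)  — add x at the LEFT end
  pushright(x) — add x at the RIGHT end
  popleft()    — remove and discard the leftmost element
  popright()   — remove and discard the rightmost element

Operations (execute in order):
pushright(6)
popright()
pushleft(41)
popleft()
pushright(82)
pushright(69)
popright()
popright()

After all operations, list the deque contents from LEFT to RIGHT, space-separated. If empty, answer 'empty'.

pushright(6): [6]
popright(): []
pushleft(41): [41]
popleft(): []
pushright(82): [82]
pushright(69): [82, 69]
popright(): [82]
popright(): []

Answer: empty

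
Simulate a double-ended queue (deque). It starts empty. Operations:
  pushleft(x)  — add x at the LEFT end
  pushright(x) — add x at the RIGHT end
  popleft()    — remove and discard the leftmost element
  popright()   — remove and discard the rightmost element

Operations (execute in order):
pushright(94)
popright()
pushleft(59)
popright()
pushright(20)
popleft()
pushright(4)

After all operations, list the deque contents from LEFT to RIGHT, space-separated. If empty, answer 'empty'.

pushright(94): [94]
popright(): []
pushleft(59): [59]
popright(): []
pushright(20): [20]
popleft(): []
pushright(4): [4]

Answer: 4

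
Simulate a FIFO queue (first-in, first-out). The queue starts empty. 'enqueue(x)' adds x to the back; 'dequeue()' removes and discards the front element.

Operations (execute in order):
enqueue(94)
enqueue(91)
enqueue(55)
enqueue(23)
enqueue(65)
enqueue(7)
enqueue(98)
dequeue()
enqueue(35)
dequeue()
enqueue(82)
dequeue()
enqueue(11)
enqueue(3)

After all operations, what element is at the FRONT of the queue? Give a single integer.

enqueue(94): queue = [94]
enqueue(91): queue = [94, 91]
enqueue(55): queue = [94, 91, 55]
enqueue(23): queue = [94, 91, 55, 23]
enqueue(65): queue = [94, 91, 55, 23, 65]
enqueue(7): queue = [94, 91, 55, 23, 65, 7]
enqueue(98): queue = [94, 91, 55, 23, 65, 7, 98]
dequeue(): queue = [91, 55, 23, 65, 7, 98]
enqueue(35): queue = [91, 55, 23, 65, 7, 98, 35]
dequeue(): queue = [55, 23, 65, 7, 98, 35]
enqueue(82): queue = [55, 23, 65, 7, 98, 35, 82]
dequeue(): queue = [23, 65, 7, 98, 35, 82]
enqueue(11): queue = [23, 65, 7, 98, 35, 82, 11]
enqueue(3): queue = [23, 65, 7, 98, 35, 82, 11, 3]

Answer: 23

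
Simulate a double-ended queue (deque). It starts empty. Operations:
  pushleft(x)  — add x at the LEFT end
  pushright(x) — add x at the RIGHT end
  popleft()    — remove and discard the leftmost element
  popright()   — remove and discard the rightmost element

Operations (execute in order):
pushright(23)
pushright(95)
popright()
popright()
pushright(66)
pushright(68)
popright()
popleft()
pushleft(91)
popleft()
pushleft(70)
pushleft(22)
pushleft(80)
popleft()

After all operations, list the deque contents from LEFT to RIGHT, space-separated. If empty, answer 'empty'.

pushright(23): [23]
pushright(95): [23, 95]
popright(): [23]
popright(): []
pushright(66): [66]
pushright(68): [66, 68]
popright(): [66]
popleft(): []
pushleft(91): [91]
popleft(): []
pushleft(70): [70]
pushleft(22): [22, 70]
pushleft(80): [80, 22, 70]
popleft(): [22, 70]

Answer: 22 70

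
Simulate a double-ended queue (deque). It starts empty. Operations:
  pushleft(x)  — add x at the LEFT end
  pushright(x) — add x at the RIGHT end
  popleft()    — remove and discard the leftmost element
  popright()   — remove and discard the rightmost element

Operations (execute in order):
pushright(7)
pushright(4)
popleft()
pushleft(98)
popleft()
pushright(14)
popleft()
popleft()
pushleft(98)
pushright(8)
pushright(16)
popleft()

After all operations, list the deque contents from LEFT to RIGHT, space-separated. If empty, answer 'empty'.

Answer: 8 16

Derivation:
pushright(7): [7]
pushright(4): [7, 4]
popleft(): [4]
pushleft(98): [98, 4]
popleft(): [4]
pushright(14): [4, 14]
popleft(): [14]
popleft(): []
pushleft(98): [98]
pushright(8): [98, 8]
pushright(16): [98, 8, 16]
popleft(): [8, 16]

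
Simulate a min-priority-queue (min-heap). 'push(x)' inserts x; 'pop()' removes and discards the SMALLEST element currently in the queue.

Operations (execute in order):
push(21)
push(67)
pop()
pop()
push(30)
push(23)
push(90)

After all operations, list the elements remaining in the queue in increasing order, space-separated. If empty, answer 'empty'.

Answer: 23 30 90

Derivation:
push(21): heap contents = [21]
push(67): heap contents = [21, 67]
pop() → 21: heap contents = [67]
pop() → 67: heap contents = []
push(30): heap contents = [30]
push(23): heap contents = [23, 30]
push(90): heap contents = [23, 30, 90]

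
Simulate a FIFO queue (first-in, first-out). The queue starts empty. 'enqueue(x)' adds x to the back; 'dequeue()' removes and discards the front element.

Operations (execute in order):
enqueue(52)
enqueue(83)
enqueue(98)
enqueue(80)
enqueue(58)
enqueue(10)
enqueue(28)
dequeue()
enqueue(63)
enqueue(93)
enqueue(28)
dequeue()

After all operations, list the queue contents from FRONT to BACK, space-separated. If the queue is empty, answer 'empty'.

Answer: 98 80 58 10 28 63 93 28

Derivation:
enqueue(52): [52]
enqueue(83): [52, 83]
enqueue(98): [52, 83, 98]
enqueue(80): [52, 83, 98, 80]
enqueue(58): [52, 83, 98, 80, 58]
enqueue(10): [52, 83, 98, 80, 58, 10]
enqueue(28): [52, 83, 98, 80, 58, 10, 28]
dequeue(): [83, 98, 80, 58, 10, 28]
enqueue(63): [83, 98, 80, 58, 10, 28, 63]
enqueue(93): [83, 98, 80, 58, 10, 28, 63, 93]
enqueue(28): [83, 98, 80, 58, 10, 28, 63, 93, 28]
dequeue(): [98, 80, 58, 10, 28, 63, 93, 28]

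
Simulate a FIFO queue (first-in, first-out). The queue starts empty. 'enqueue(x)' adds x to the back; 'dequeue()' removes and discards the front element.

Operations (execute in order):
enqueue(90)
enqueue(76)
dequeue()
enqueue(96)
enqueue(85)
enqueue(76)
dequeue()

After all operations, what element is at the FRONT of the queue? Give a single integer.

enqueue(90): queue = [90]
enqueue(76): queue = [90, 76]
dequeue(): queue = [76]
enqueue(96): queue = [76, 96]
enqueue(85): queue = [76, 96, 85]
enqueue(76): queue = [76, 96, 85, 76]
dequeue(): queue = [96, 85, 76]

Answer: 96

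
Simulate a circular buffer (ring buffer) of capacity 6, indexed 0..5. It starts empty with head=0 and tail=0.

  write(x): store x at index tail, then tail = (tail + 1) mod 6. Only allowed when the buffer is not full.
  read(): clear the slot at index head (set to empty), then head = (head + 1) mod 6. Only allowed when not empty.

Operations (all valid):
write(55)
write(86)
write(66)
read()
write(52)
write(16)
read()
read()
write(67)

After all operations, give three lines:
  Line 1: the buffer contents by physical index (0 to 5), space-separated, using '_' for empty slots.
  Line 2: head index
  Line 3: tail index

Answer: _ _ _ 52 16 67
3
0

Derivation:
write(55): buf=[55 _ _ _ _ _], head=0, tail=1, size=1
write(86): buf=[55 86 _ _ _ _], head=0, tail=2, size=2
write(66): buf=[55 86 66 _ _ _], head=0, tail=3, size=3
read(): buf=[_ 86 66 _ _ _], head=1, tail=3, size=2
write(52): buf=[_ 86 66 52 _ _], head=1, tail=4, size=3
write(16): buf=[_ 86 66 52 16 _], head=1, tail=5, size=4
read(): buf=[_ _ 66 52 16 _], head=2, tail=5, size=3
read(): buf=[_ _ _ 52 16 _], head=3, tail=5, size=2
write(67): buf=[_ _ _ 52 16 67], head=3, tail=0, size=3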